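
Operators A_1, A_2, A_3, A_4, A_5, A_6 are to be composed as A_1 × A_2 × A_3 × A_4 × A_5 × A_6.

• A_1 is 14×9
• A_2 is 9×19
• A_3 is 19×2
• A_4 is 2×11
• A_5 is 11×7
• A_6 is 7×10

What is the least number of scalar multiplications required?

1168

Adjacent pairs: A_1A_2 = 14·9·19 = 2394; A_2A_3 = 9·19·2 = 342; A_3A_4 = 19·2·11 = 418; A_4A_5 = 2·11·7 = 154; A_5A_6 = 11·7·10 = 770.
Length 3: A_1..A_3: k=1: 0+342+14·9·2=594; k=2: 2394+0+14·19·2=2926 → min 594 | A_2..A_4: k=2: 0+418+9·19·11=2299; k=3: 342+0+9·2·11=540 → min 540 | A_3..A_5: k=3: 0+154+19·2·7=420; k=4: 418+0+19·11·7=1881 → min 420 | A_4..A_6: k=4: 0+770+2·11·10=990; k=5: 154+0+2·7·10=294 → min 294.
Length 4: A_1..A_4: k=1: 0+540+14·9·11=1926; k=2: 2394+418+14·19·11=5738; k=3: 594+0+14·2·11=902 → min 902 | A_2..A_5: k=2: 0+420+9·19·7=1617; k=3: 342+154+9·2·7=622; k=4: 540+0+9·11·7=1233 → min 622 | A_3..A_6: k=3: 0+294+19·2·10=674; k=4: 418+770+19·11·10=3278; k=5: 420+0+19·7·10=1750 → min 674.
Length 5: A_1..A_5: k=1: 0+622+14·9·7=1504; k=2: 2394+420+14·19·7=4676; k=3: 594+154+14·2·7=944; k=4: 902+0+14·11·7=1980 → min 944 | A_2..A_6: k=2: 0+674+9·19·10=2384; k=3: 342+294+9·2·10=816; k=4: 540+770+9·11·10=2300; k=5: 622+0+9·7·10=1252 → min 816.
Length 6: A_1..A_6: k=1: 0+816+14·9·10=2076; k=2: 2394+674+14·19·10=5728; k=3: 594+294+14·2·10=1168; k=4: 902+770+14·11·10=3212; k=5: 944+0+14·7·10=1924 → min 1168.
Optimal order: ((A_1 × (A_2 × A_3)) × ((A_4 × A_5) × A_6)) with cost 1168.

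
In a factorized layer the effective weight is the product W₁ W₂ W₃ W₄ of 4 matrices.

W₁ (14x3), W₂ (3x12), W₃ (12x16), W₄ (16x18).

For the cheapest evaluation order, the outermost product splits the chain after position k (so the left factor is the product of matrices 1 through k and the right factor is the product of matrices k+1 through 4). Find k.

1

Adjacent pairs: W₁W₂ = 14·3·12 = 504; W₂W₃ = 3·12·16 = 576; W₃W₄ = 12·16·18 = 3456.
Length 3: W₁..W₃: k=1: 0+576+14·3·16=1248; k=2: 504+0+14·12·16=3192 → min 1248 | W₂..W₄: k=2: 0+3456+3·12·18=4104; k=3: 576+0+3·16·18=1440 → min 1440.
Top-level splits: k=1: (W₁..W₁)·(W₂..W₄) → 0+1440+14·3·18 = 2196; k=2: (W₁..W₂)·(W₃..W₄) → 504+3456+14·12·18 = 6984; k=3: (W₁..W₃)·(W₄..W₄) → 1248+0+14·16·18 = 5280.
Best split is after W₁, i.e. k = 1.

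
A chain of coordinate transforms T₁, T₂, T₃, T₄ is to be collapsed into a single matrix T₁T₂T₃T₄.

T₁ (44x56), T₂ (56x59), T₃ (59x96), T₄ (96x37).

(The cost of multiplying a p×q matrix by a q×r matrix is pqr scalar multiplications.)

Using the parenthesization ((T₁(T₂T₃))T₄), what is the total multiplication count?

710016

(T₂T₃): 56×59 by 59×96 → 56×96, cost 56·59·96 = 317184
(T₁(T₂T₃)): 44×56 by 56×96 → 44×96, cost 44·56·96 = 236544; cumulative 553728
((T₁(T₂T₃))T₄): 44×96 by 96×37 → 44×37, cost 44·96·37 = 156288; cumulative 710016
Total: 710016 scalar multiplications.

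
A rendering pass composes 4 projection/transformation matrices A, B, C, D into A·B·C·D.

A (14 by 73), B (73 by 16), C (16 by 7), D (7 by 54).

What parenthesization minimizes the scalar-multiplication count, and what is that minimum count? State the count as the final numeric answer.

20622

Adjacent pairs: AB = 14·73·16 = 16352; BC = 73·16·7 = 8176; CD = 16·7·54 = 6048.
Length 3: A..C: k=1: 0+8176+14·73·7=15330; k=2: 16352+0+14·16·7=17920 → min 15330 | B..D: k=2: 0+6048+73·16·54=69120; k=3: 8176+0+73·7·54=35770 → min 35770.
Length 4: A..D: k=1: 0+35770+14·73·54=90958; k=2: 16352+6048+14·16·54=34496; k=3: 15330+0+14·7·54=20622 → min 20622.
Optimal parenthesization: ((A·(B·C))·D) with cost 20622.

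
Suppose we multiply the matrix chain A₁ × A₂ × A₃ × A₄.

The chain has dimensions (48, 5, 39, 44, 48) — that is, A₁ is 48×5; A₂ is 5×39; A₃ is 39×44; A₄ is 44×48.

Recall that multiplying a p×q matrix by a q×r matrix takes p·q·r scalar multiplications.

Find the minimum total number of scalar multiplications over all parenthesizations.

30660

Adjacent pairs: A₁A₂ = 48·5·39 = 9360; A₂A₃ = 5·39·44 = 8580; A₃A₄ = 39·44·48 = 82368.
Length 3: A₁..A₃: k=1: 0+8580+48·5·44=19140; k=2: 9360+0+48·39·44=91728 → min 19140 | A₂..A₄: k=2: 0+82368+5·39·48=91728; k=3: 8580+0+5·44·48=19140 → min 19140.
Length 4: A₁..A₄: k=1: 0+19140+48·5·48=30660; k=2: 9360+82368+48·39·48=181584; k=3: 19140+0+48·44·48=120516 → min 30660.
Optimal order: (A₁ × ((A₂ × A₃) × A₄)) with cost 30660.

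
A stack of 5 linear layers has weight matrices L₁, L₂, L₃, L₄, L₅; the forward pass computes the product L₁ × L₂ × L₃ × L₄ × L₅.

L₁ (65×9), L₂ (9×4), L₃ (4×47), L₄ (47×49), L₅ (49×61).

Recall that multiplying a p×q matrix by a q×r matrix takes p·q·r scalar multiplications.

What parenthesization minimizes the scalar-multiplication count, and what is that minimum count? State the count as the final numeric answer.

Adjacent pairs: L₁L₂ = 65·9·4 = 2340; L₂L₃ = 9·4·47 = 1692; L₃L₄ = 4·47·49 = 9212; L₄L₅ = 47·49·61 = 140483.
Length 3: L₁..L₃: k=1: 0+1692+65·9·47=29187; k=2: 2340+0+65·4·47=14560 → min 14560 | L₂..L₄: k=2: 0+9212+9·4·49=10976; k=3: 1692+0+9·47·49=22419 → min 10976 | L₃..L₅: k=3: 0+140483+4·47·61=151951; k=4: 9212+0+4·49·61=21168 → min 21168.
Length 4: L₁..L₄: k=1: 0+10976+65·9·49=39641; k=2: 2340+9212+65·4·49=24292; k=3: 14560+0+65·47·49=164255 → min 24292 | L₂..L₅: k=2: 0+21168+9·4·61=23364; k=3: 1692+140483+9·47·61=167978; k=4: 10976+0+9·49·61=37877 → min 23364.
Length 5: L₁..L₅: k=1: 0+23364+65·9·61=59049; k=2: 2340+21168+65·4·61=39368; k=3: 14560+140483+65·47·61=341398; k=4: 24292+0+65·49·61=218577 → min 39368.
Optimal parenthesization: ((L₁ × L₂) × ((L₃ × L₄) × L₅)) with cost 39368.

39368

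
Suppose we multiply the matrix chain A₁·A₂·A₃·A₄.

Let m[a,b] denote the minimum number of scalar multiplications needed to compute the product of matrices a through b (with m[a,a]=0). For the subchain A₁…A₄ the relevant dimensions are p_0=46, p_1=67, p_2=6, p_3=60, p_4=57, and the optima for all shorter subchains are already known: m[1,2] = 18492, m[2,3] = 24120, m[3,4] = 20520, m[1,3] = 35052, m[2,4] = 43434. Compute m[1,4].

m[1,4] = min over k∈[1,3] of m[1,k]+m[k+1,4]+p_{0}·p_k·p_{4}.
k=1: 0 + 43434 + 46·67·57 = 219108; k=2: 18492 + 20520 + 46·6·57 = 54744; k=3: 35052 + 0 + 46·60·57 = 192372.
Minimum: 54744 at k=2.

54744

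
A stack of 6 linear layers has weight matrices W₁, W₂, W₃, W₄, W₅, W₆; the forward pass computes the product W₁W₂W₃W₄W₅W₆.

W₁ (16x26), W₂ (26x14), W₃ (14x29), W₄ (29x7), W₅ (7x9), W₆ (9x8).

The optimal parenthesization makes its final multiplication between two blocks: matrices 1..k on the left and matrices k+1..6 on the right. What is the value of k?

4

Adjacent pairs: W₁W₂ = 16·26·14 = 5824; W₂W₃ = 26·14·29 = 10556; W₃W₄ = 14·29·7 = 2842; W₄W₅ = 29·7·9 = 1827; W₅W₆ = 7·9·8 = 504.
Length 3: W₁..W₃: k=1: 0+10556+16·26·29=22620; k=2: 5824+0+16·14·29=12320 → min 12320 | W₂..W₄: k=2: 0+2842+26·14·7=5390; k=3: 10556+0+26·29·7=15834 → min 5390 | W₃..W₅: k=3: 0+1827+14·29·9=5481; k=4: 2842+0+14·7·9=3724 → min 3724 | W₄..W₆: k=4: 0+504+29·7·8=2128; k=5: 1827+0+29·9·8=3915 → min 2128.
Length 4: W₁..W₄: k=1: 0+5390+16·26·7=8302; k=2: 5824+2842+16·14·7=10234; k=3: 12320+0+16·29·7=15568 → min 8302 | W₂..W₅: k=2: 0+3724+26·14·9=7000; k=3: 10556+1827+26·29·9=19169; k=4: 5390+0+26·7·9=7028 → min 7000 | W₃..W₆: k=3: 0+2128+14·29·8=5376; k=4: 2842+504+14·7·8=4130; k=5: 3724+0+14·9·8=4732 → min 4130.
Length 5: W₁..W₅: k=1: 0+7000+16·26·9=10744; k=2: 5824+3724+16·14·9=11564; k=3: 12320+1827+16·29·9=18323; k=4: 8302+0+16·7·9=9310 → min 9310 | W₂..W₆: k=2: 0+4130+26·14·8=7042; k=3: 10556+2128+26·29·8=18716; k=4: 5390+504+26·7·8=7350; k=5: 7000+0+26·9·8=8872 → min 7042.
Top-level splits: k=1: (W₁..W₁)·(W₂..W₆) → 0+7042+16·26·8 = 10370; k=2: (W₁..W₂)·(W₃..W₆) → 5824+4130+16·14·8 = 11746; k=3: (W₁..W₃)·(W₄..W₆) → 12320+2128+16·29·8 = 18160; k=4: (W₁..W₄)·(W₅..W₆) → 8302+504+16·7·8 = 9702; k=5: (W₁..W₅)·(W₆..W₆) → 9310+0+16·9·8 = 10462.
Best split is after W₄, i.e. k = 4.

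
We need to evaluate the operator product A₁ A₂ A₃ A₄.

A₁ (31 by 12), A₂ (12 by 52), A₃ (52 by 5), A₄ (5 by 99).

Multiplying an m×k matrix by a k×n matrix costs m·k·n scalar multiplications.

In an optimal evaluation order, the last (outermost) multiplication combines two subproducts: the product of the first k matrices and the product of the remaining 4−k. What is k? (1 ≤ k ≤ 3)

Adjacent pairs: A₁A₂ = 31·12·52 = 19344; A₂A₃ = 12·52·5 = 3120; A₃A₄ = 52·5·99 = 25740.
Length 3: A₁..A₃: k=1: 0+3120+31·12·5=4980; k=2: 19344+0+31·52·5=27404 → min 4980 | A₂..A₄: k=2: 0+25740+12·52·99=87516; k=3: 3120+0+12·5·99=9060 → min 9060.
Top-level splits: k=1: (A₁..A₁)·(A₂..A₄) → 0+9060+31·12·99 = 45888; k=2: (A₁..A₂)·(A₃..A₄) → 19344+25740+31·52·99 = 204672; k=3: (A₁..A₃)·(A₄..A₄) → 4980+0+31·5·99 = 20325.
Best split is after A₃, i.e. k = 3.

3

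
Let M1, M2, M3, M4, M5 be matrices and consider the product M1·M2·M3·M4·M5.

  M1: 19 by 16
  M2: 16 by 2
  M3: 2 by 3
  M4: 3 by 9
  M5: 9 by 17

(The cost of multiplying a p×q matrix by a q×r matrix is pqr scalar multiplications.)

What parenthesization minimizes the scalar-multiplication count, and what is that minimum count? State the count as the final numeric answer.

1614

Adjacent pairs: M1M2 = 19·16·2 = 608; M2M3 = 16·2·3 = 96; M3M4 = 2·3·9 = 54; M4M5 = 3·9·17 = 459.
Length 3: M1..M3: k=1: 0+96+19·16·3=1008; k=2: 608+0+19·2·3=722 → min 722 | M2..M4: k=2: 0+54+16·2·9=342; k=3: 96+0+16·3·9=528 → min 342 | M3..M5: k=3: 0+459+2·3·17=561; k=4: 54+0+2·9·17=360 → min 360.
Length 4: M1..M4: k=1: 0+342+19·16·9=3078; k=2: 608+54+19·2·9=1004; k=3: 722+0+19·3·9=1235 → min 1004 | M2..M5: k=2: 0+360+16·2·17=904; k=3: 96+459+16·3·17=1371; k=4: 342+0+16·9·17=2790 → min 904.
Length 5: M1..M5: k=1: 0+904+19·16·17=6072; k=2: 608+360+19·2·17=1614; k=3: 722+459+19·3·17=2150; k=4: 1004+0+19·9·17=3911 → min 1614.
Optimal parenthesization: ((M1·M2)·((M3·M4)·M5)) with cost 1614.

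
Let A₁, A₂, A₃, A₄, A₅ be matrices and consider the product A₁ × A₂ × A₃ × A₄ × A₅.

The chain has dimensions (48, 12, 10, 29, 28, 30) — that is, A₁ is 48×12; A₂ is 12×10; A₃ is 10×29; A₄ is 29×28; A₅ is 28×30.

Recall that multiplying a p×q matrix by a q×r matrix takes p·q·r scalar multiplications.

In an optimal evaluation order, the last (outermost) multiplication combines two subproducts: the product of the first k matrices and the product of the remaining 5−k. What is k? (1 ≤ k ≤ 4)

Adjacent pairs: A₁A₂ = 48·12·10 = 5760; A₂A₃ = 12·10·29 = 3480; A₃A₄ = 10·29·28 = 8120; A₄A₅ = 29·28·30 = 24360.
Length 3: A₁..A₃: k=1: 0+3480+48·12·29=20184; k=2: 5760+0+48·10·29=19680 → min 19680 | A₂..A₄: k=2: 0+8120+12·10·28=11480; k=3: 3480+0+12·29·28=13224 → min 11480 | A₃..A₅: k=3: 0+24360+10·29·30=33060; k=4: 8120+0+10·28·30=16520 → min 16520.
Length 4: A₁..A₄: k=1: 0+11480+48·12·28=27608; k=2: 5760+8120+48·10·28=27320; k=3: 19680+0+48·29·28=58656 → min 27320 | A₂..A₅: k=2: 0+16520+12·10·30=20120; k=3: 3480+24360+12·29·30=38280; k=4: 11480+0+12·28·30=21560 → min 20120.
Top-level splits: k=1: (A₁..A₁)·(A₂..A₅) → 0+20120+48·12·30 = 37400; k=2: (A₁..A₂)·(A₃..A₅) → 5760+16520+48·10·30 = 36680; k=3: (A₁..A₃)·(A₄..A₅) → 19680+24360+48·29·30 = 85800; k=4: (A₁..A₄)·(A₅..A₅) → 27320+0+48·28·30 = 67640.
Best split is after A₂, i.e. k = 2.

2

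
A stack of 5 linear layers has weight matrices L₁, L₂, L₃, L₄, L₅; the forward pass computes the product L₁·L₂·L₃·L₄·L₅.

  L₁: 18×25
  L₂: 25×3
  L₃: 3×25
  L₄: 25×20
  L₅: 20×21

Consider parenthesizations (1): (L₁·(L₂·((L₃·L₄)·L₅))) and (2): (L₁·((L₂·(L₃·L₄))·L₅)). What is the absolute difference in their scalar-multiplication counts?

Order (1) = (L₁·(L₂·((L₃·L₄)·L₅))): (L₃·L₄): 3×25 by 25×20 → 3×20, cost 3·25·20 = 1500; ((L₃·L₄)·L₅): 3×20 by 20×21 → 3×21, cost 3·20·21 = 1260; cumulative 2760; (L₂·((L₃·L₄)·L₅)): 25×3 by 3×21 → 25×21, cost 25·3·21 = 1575; cumulative 4335; (L₁·(L₂·((L₃·L₄)·L₅))): 18×25 by 25×21 → 18×21, cost 18·25·21 = 9450; cumulative 13785. Total 13785.
Order (2) = (L₁·((L₂·(L₃·L₄))·L₅)): (L₃·L₄): 3×25 by 25×20 → 3×20, cost 3·25·20 = 1500; (L₂·(L₃·L₄)): 25×3 by 3×20 → 25×20, cost 25·3·20 = 1500; cumulative 3000; ((L₂·(L₃·L₄))·L₅): 25×20 by 20×21 → 25×21, cost 25·20·21 = 10500; cumulative 13500; (L₁·((L₂·(L₃·L₄))·L₅)): 18×25 by 25×21 → 18×21, cost 18·25·21 = 9450; cumulative 22950. Total 22950.
Difference: |13785 − 22950| = 9165.

9165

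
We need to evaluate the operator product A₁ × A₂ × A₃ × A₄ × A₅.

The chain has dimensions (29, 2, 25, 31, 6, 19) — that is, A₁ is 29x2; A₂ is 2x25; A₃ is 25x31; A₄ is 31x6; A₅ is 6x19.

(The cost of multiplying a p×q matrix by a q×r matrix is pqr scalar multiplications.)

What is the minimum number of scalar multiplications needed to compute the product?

3252

Adjacent pairs: A₁A₂ = 29·2·25 = 1450; A₂A₃ = 2·25·31 = 1550; A₃A₄ = 25·31·6 = 4650; A₄A₅ = 31·6·19 = 3534.
Length 3: A₁..A₃: k=1: 0+1550+29·2·31=3348; k=2: 1450+0+29·25·31=23925 → min 3348 | A₂..A₄: k=2: 0+4650+2·25·6=4950; k=3: 1550+0+2·31·6=1922 → min 1922 | A₃..A₅: k=3: 0+3534+25·31·19=18259; k=4: 4650+0+25·6·19=7500 → min 7500.
Length 4: A₁..A₄: k=1: 0+1922+29·2·6=2270; k=2: 1450+4650+29·25·6=10450; k=3: 3348+0+29·31·6=8742 → min 2270 | A₂..A₅: k=2: 0+7500+2·25·19=8450; k=3: 1550+3534+2·31·19=6262; k=4: 1922+0+2·6·19=2150 → min 2150.
Length 5: A₁..A₅: k=1: 0+2150+29·2·19=3252; k=2: 1450+7500+29·25·19=22725; k=3: 3348+3534+29·31·19=23963; k=4: 2270+0+29·6·19=5576 → min 3252.
Optimal order: (A₁ × (((A₂ × A₃) × A₄) × A₅)) with cost 3252.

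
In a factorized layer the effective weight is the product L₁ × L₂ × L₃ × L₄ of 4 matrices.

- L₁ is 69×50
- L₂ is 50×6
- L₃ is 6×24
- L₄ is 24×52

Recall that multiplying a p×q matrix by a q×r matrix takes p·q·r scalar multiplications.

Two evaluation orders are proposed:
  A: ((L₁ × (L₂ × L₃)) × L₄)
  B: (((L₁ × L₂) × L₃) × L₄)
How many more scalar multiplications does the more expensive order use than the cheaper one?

Order A = ((L₁ × (L₂ × L₃)) × L₄): (L₂ × L₃): 50×6 by 6×24 → 50×24, cost 50·6·24 = 7200; (L₁ × (L₂ × L₃)): 69×50 by 50×24 → 69×24, cost 69·50·24 = 82800; cumulative 90000; ((L₁ × (L₂ × L₃)) × L₄): 69×24 by 24×52 → 69×52, cost 69·24·52 = 86112; cumulative 176112. Total 176112.
Order B = (((L₁ × L₂) × L₃) × L₄): (L₁ × L₂): 69×50 by 50×6 → 69×6, cost 69·50·6 = 20700; ((L₁ × L₂) × L₃): 69×6 by 6×24 → 69×24, cost 69·6·24 = 9936; cumulative 30636; (((L₁ × L₂) × L₃) × L₄): 69×24 by 24×52 → 69×52, cost 69·24·52 = 86112; cumulative 116748. Total 116748.
Difference: |176112 − 116748| = 59364.

59364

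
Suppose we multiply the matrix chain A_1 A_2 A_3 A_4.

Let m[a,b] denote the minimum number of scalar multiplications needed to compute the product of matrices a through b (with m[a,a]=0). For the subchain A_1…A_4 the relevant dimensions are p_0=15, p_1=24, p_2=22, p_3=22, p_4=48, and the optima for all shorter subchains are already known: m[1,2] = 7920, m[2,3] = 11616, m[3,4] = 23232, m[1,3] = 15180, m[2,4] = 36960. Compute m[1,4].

31020

m[1,4] = min over k∈[1,3] of m[1,k]+m[k+1,4]+p_{0}·p_k·p_{4}.
k=1: 0 + 36960 + 15·24·48 = 54240; k=2: 7920 + 23232 + 15·22·48 = 46992; k=3: 15180 + 0 + 15·22·48 = 31020.
Minimum: 31020 at k=3.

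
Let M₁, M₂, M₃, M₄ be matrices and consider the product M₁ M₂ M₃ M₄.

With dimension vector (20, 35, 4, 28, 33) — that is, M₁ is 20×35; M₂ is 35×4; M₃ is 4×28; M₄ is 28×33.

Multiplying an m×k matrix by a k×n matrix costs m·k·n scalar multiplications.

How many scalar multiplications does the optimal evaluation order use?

Adjacent pairs: M₁M₂ = 20·35·4 = 2800; M₂M₃ = 35·4·28 = 3920; M₃M₄ = 4·28·33 = 3696.
Length 3: M₁..M₃: k=1: 0+3920+20·35·28=23520; k=2: 2800+0+20·4·28=5040 → min 5040 | M₂..M₄: k=2: 0+3696+35·4·33=8316; k=3: 3920+0+35·28·33=36260 → min 8316.
Length 4: M₁..M₄: k=1: 0+8316+20·35·33=31416; k=2: 2800+3696+20·4·33=9136; k=3: 5040+0+20·28·33=23520 → min 9136.
Optimal order: ((M₁ M₂) (M₃ M₄)) with cost 9136.

9136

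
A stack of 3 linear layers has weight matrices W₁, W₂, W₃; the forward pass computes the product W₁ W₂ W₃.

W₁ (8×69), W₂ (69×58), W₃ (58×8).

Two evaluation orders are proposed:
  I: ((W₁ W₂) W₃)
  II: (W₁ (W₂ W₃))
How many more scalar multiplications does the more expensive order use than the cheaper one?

Order I = ((W₁ W₂) W₃): (W₁ W₂): 8×69 by 69×58 → 8×58, cost 8·69·58 = 32016; ((W₁ W₂) W₃): 8×58 by 58×8 → 8×8, cost 8·58·8 = 3712; cumulative 35728. Total 35728.
Order II = (W₁ (W₂ W₃)): (W₂ W₃): 69×58 by 58×8 → 69×8, cost 69·58·8 = 32016; (W₁ (W₂ W₃)): 8×69 by 69×8 → 8×8, cost 8·69·8 = 4416; cumulative 36432. Total 36432.
Difference: |35728 − 36432| = 704.

704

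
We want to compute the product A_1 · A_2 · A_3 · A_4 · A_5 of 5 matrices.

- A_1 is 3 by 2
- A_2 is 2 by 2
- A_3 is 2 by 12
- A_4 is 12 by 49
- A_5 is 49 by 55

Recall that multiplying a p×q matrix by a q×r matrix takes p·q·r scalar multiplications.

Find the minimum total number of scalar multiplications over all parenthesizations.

6908

Adjacent pairs: A_1A_2 = 3·2·2 = 12; A_2A_3 = 2·2·12 = 48; A_3A_4 = 2·12·49 = 1176; A_4A_5 = 12·49·55 = 32340.
Length 3: A_1..A_3: k=1: 0+48+3·2·12=120; k=2: 12+0+3·2·12=84 → min 84 | A_2..A_4: k=2: 0+1176+2·2·49=1372; k=3: 48+0+2·12·49=1224 → min 1224 | A_3..A_5: k=3: 0+32340+2·12·55=33660; k=4: 1176+0+2·49·55=6566 → min 6566.
Length 4: A_1..A_4: k=1: 0+1224+3·2·49=1518; k=2: 12+1176+3·2·49=1482; k=3: 84+0+3·12·49=1848 → min 1482 | A_2..A_5: k=2: 0+6566+2·2·55=6786; k=3: 48+32340+2·12·55=33708; k=4: 1224+0+2·49·55=6614 → min 6614.
Length 5: A_1..A_5: k=1: 0+6614+3·2·55=6944; k=2: 12+6566+3·2·55=6908; k=3: 84+32340+3·12·55=34404; k=4: 1482+0+3·49·55=9567 → min 6908.
Optimal order: ((A_1 · A_2) · ((A_3 · A_4) · A_5)) with cost 6908.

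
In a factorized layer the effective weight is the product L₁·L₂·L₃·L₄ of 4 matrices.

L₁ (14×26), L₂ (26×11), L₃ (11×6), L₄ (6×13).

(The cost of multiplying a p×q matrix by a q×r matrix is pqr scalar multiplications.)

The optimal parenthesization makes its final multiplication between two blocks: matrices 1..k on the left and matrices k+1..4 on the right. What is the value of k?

Adjacent pairs: L₁L₂ = 14·26·11 = 4004; L₂L₃ = 26·11·6 = 1716; L₃L₄ = 11·6·13 = 858.
Length 3: L₁..L₃: k=1: 0+1716+14·26·6=3900; k=2: 4004+0+14·11·6=4928 → min 3900 | L₂..L₄: k=2: 0+858+26·11·13=4576; k=3: 1716+0+26·6·13=3744 → min 3744.
Top-level splits: k=1: (L₁..L₁)·(L₂..L₄) → 0+3744+14·26·13 = 8476; k=2: (L₁..L₂)·(L₃..L₄) → 4004+858+14·11·13 = 6864; k=3: (L₁..L₃)·(L₄..L₄) → 3900+0+14·6·13 = 4992.
Best split is after L₃, i.e. k = 3.

3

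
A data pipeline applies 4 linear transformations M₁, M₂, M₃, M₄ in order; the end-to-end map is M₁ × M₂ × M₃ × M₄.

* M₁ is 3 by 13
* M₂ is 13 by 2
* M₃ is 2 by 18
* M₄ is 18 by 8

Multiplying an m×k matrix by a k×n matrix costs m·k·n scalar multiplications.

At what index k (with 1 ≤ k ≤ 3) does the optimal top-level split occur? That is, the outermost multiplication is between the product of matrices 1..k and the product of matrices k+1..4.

2

Adjacent pairs: M₁M₂ = 3·13·2 = 78; M₂M₃ = 13·2·18 = 468; M₃M₄ = 2·18·8 = 288.
Length 3: M₁..M₃: k=1: 0+468+3·13·18=1170; k=2: 78+0+3·2·18=186 → min 186 | M₂..M₄: k=2: 0+288+13·2·8=496; k=3: 468+0+13·18·8=2340 → min 496.
Top-level splits: k=1: (M₁..M₁)·(M₂..M₄) → 0+496+3·13·8 = 808; k=2: (M₁..M₂)·(M₃..M₄) → 78+288+3·2·8 = 414; k=3: (M₁..M₃)·(M₄..M₄) → 186+0+3·18·8 = 618.
Best split is after M₂, i.e. k = 2.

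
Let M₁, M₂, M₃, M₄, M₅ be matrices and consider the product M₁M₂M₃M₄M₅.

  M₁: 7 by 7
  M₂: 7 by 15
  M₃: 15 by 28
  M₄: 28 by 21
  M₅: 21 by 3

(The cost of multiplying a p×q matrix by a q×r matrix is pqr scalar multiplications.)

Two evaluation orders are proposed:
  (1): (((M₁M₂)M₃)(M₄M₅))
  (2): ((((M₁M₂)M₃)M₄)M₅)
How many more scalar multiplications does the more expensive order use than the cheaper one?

2205

Order (1) = (((M₁M₂)M₃)(M₄M₅)): (M₁M₂): 7×7 by 7×15 → 7×15, cost 7·7·15 = 735; ((M₁M₂)M₃): 7×15 by 15×28 → 7×28, cost 7·15·28 = 2940; cumulative 3675; (M₄M₅): 28×21 by 21×3 → 28×3, cost 28·21·3 = 1764; (((M₁M₂)M₃)(M₄M₅)): 7×28 by 28×3 → 7×3, cost 7·28·3 = 588; cumulative 6027. Total 6027.
Order (2) = ((((M₁M₂)M₃)M₄)M₅): (M₁M₂): 7×7 by 7×15 → 7×15, cost 7·7·15 = 735; ((M₁M₂)M₃): 7×15 by 15×28 → 7×28, cost 7·15·28 = 2940; cumulative 3675; (((M₁M₂)M₃)M₄): 7×28 by 28×21 → 7×21, cost 7·28·21 = 4116; cumulative 7791; ((((M₁M₂)M₃)M₄)M₅): 7×21 by 21×3 → 7×3, cost 7·21·3 = 441; cumulative 8232. Total 8232.
Difference: |6027 − 8232| = 2205.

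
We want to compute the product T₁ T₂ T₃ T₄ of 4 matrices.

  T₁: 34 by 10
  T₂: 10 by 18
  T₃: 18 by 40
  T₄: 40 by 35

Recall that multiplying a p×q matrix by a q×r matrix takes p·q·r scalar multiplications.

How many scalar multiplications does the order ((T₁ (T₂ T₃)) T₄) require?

68400

(T₂ T₃): 10×18 by 18×40 → 10×40, cost 10·18·40 = 7200
(T₁ (T₂ T₃)): 34×10 by 10×40 → 34×40, cost 34·10·40 = 13600; cumulative 20800
((T₁ (T₂ T₃)) T₄): 34×40 by 40×35 → 34×35, cost 34·40·35 = 47600; cumulative 68400
Total: 68400 scalar multiplications.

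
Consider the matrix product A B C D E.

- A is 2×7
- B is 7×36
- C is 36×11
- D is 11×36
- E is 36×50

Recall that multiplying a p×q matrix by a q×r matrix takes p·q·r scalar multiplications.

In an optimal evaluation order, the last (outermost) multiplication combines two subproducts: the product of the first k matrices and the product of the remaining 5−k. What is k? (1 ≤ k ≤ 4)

4

Adjacent pairs: AB = 2·7·36 = 504; BC = 7·36·11 = 2772; CD = 36·11·36 = 14256; DE = 11·36·50 = 19800.
Length 3: A..C: k=1: 0+2772+2·7·11=2926; k=2: 504+0+2·36·11=1296 → min 1296 | B..D: k=2: 0+14256+7·36·36=23328; k=3: 2772+0+7·11·36=5544 → min 5544 | C..E: k=3: 0+19800+36·11·50=39600; k=4: 14256+0+36·36·50=79056 → min 39600.
Length 4: A..D: k=1: 0+5544+2·7·36=6048; k=2: 504+14256+2·36·36=17352; k=3: 1296+0+2·11·36=2088 → min 2088 | B..E: k=2: 0+39600+7·36·50=52200; k=3: 2772+19800+7·11·50=26422; k=4: 5544+0+7·36·50=18144 → min 18144.
Top-level splits: k=1: (A..A)·(B..E) → 0+18144+2·7·50 = 18844; k=2: (A..B)·(C..E) → 504+39600+2·36·50 = 43704; k=3: (A..C)·(D..E) → 1296+19800+2·11·50 = 22196; k=4: (A..D)·(E..E) → 2088+0+2·36·50 = 5688.
Best split is after D, i.e. k = 4.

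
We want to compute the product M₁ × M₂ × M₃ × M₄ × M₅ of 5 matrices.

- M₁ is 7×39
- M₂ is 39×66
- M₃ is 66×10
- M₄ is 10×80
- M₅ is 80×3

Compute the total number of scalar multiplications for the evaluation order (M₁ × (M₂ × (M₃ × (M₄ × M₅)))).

(M₄ × M₅): 10×80 by 80×3 → 10×3, cost 10·80·3 = 2400
(M₃ × (M₄ × M₅)): 66×10 by 10×3 → 66×3, cost 66·10·3 = 1980; cumulative 4380
(M₂ × (M₃ × (M₄ × M₅))): 39×66 by 66×3 → 39×3, cost 39·66·3 = 7722; cumulative 12102
(M₁ × (M₂ × (M₃ × (M₄ × M₅)))): 7×39 by 39×3 → 7×3, cost 7·39·3 = 819; cumulative 12921
Total: 12921 scalar multiplications.

12921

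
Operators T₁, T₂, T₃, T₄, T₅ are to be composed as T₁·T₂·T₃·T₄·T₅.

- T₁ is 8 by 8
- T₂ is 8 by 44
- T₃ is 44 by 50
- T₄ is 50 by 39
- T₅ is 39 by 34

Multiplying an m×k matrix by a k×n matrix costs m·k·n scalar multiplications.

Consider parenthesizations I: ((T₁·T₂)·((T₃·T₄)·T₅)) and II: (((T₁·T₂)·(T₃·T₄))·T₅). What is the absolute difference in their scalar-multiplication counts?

45976

Order I = ((T₁·T₂)·((T₃·T₄)·T₅)): (T₁·T₂): 8×8 by 8×44 → 8×44, cost 8·8·44 = 2816; (T₃·T₄): 44×50 by 50×39 → 44×39, cost 44·50·39 = 85800; ((T₃·T₄)·T₅): 44×39 by 39×34 → 44×34, cost 44·39·34 = 58344; cumulative 144144; ((T₁·T₂)·((T₃·T₄)·T₅)): 8×44 by 44×34 → 8×34, cost 8·44·34 = 11968; cumulative 158928. Total 158928.
Order II = (((T₁·T₂)·(T₃·T₄))·T₅): (T₁·T₂): 8×8 by 8×44 → 8×44, cost 8·8·44 = 2816; (T₃·T₄): 44×50 by 50×39 → 44×39, cost 44·50·39 = 85800; ((T₁·T₂)·(T₃·T₄)): 8×44 by 44×39 → 8×39, cost 8·44·39 = 13728; cumulative 102344; (((T₁·T₂)·(T₃·T₄))·T₅): 8×39 by 39×34 → 8×34, cost 8·39·34 = 10608; cumulative 112952. Total 112952.
Difference: |158928 − 112952| = 45976.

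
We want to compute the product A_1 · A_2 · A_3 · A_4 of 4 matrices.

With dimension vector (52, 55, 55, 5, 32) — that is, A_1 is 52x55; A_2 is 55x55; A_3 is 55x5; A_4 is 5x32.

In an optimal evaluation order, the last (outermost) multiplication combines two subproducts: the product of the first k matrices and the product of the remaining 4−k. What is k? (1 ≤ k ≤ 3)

Adjacent pairs: A_1A_2 = 52·55·55 = 157300; A_2A_3 = 55·55·5 = 15125; A_3A_4 = 55·5·32 = 8800.
Length 3: A_1..A_3: k=1: 0+15125+52·55·5=29425; k=2: 157300+0+52·55·5=171600 → min 29425 | A_2..A_4: k=2: 0+8800+55·55·32=105600; k=3: 15125+0+55·5·32=23925 → min 23925.
Top-level splits: k=1: (A_1..A_1)·(A_2..A_4) → 0+23925+52·55·32 = 115445; k=2: (A_1..A_2)·(A_3..A_4) → 157300+8800+52·55·32 = 257620; k=3: (A_1..A_3)·(A_4..A_4) → 29425+0+52·5·32 = 37745.
Best split is after A_3, i.e. k = 3.

3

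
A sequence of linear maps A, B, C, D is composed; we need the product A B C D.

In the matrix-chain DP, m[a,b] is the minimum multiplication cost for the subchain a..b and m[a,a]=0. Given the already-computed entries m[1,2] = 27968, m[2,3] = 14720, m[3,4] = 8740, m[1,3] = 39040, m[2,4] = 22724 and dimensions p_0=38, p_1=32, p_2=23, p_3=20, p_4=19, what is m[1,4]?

m[1,4] = min over k∈[1,3] of m[1,k]+m[k+1,4]+p_{0}·p_k·p_{4}.
k=1: 0 + 22724 + 38·32·19 = 45828; k=2: 27968 + 8740 + 38·23·19 = 53314; k=3: 39040 + 0 + 38·20·19 = 53480.
Minimum: 45828 at k=1.

45828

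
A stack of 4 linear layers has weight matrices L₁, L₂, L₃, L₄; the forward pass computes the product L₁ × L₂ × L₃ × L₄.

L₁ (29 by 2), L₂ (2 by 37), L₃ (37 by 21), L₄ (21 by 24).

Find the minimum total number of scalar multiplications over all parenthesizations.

Adjacent pairs: L₁L₂ = 29·2·37 = 2146; L₂L₃ = 2·37·21 = 1554; L₃L₄ = 37·21·24 = 18648.
Length 3: L₁..L₃: k=1: 0+1554+29·2·21=2772; k=2: 2146+0+29·37·21=24679 → min 2772 | L₂..L₄: k=2: 0+18648+2·37·24=20424; k=3: 1554+0+2·21·24=2562 → min 2562.
Length 4: L₁..L₄: k=1: 0+2562+29·2·24=3954; k=2: 2146+18648+29·37·24=46546; k=3: 2772+0+29·21·24=17388 → min 3954.
Optimal order: (L₁ × ((L₂ × L₃) × L₄)) with cost 3954.

3954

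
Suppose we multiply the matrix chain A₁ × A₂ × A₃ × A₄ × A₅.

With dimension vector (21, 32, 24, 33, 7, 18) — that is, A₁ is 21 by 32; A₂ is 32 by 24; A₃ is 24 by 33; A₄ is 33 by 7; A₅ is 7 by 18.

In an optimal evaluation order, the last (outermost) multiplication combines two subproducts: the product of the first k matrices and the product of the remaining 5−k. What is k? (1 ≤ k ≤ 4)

4

Adjacent pairs: A₁A₂ = 21·32·24 = 16128; A₂A₃ = 32·24·33 = 25344; A₃A₄ = 24·33·7 = 5544; A₄A₅ = 33·7·18 = 4158.
Length 3: A₁..A₃: k=1: 0+25344+21·32·33=47520; k=2: 16128+0+21·24·33=32760 → min 32760 | A₂..A₄: k=2: 0+5544+32·24·7=10920; k=3: 25344+0+32·33·7=32736 → min 10920 | A₃..A₅: k=3: 0+4158+24·33·18=18414; k=4: 5544+0+24·7·18=8568 → min 8568.
Length 4: A₁..A₄: k=1: 0+10920+21·32·7=15624; k=2: 16128+5544+21·24·7=25200; k=3: 32760+0+21·33·7=37611 → min 15624 | A₂..A₅: k=2: 0+8568+32·24·18=22392; k=3: 25344+4158+32·33·18=48510; k=4: 10920+0+32·7·18=14952 → min 14952.
Top-level splits: k=1: (A₁..A₁)·(A₂..A₅) → 0+14952+21·32·18 = 27048; k=2: (A₁..A₂)·(A₃..A₅) → 16128+8568+21·24·18 = 33768; k=3: (A₁..A₃)·(A₄..A₅) → 32760+4158+21·33·18 = 49392; k=4: (A₁..A₄)·(A₅..A₅) → 15624+0+21·7·18 = 18270.
Best split is after A₄, i.e. k = 4.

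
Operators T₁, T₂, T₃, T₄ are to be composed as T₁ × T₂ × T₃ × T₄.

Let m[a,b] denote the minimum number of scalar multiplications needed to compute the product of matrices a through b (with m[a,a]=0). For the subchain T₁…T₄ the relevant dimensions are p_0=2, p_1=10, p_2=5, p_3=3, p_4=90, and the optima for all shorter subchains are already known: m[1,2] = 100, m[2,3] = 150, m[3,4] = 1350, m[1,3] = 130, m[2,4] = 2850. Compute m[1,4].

m[1,4] = min over k∈[1,3] of m[1,k]+m[k+1,4]+p_{0}·p_k·p_{4}.
k=1: 0 + 2850 + 2·10·90 = 4650; k=2: 100 + 1350 + 2·5·90 = 2350; k=3: 130 + 0 + 2·3·90 = 670.
Minimum: 670 at k=3.

670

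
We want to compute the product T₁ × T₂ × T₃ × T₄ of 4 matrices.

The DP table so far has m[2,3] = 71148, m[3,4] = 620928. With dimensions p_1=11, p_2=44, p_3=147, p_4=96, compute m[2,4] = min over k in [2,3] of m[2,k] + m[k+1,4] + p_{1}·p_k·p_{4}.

226380

m[2,4] = min over k∈[2,3] of m[2,k]+m[k+1,4]+p_{1}·p_k·p_{4}.
k=2: 0 + 620928 + 11·44·96 = 667392; k=3: 71148 + 0 + 11·147·96 = 226380.
Minimum: 226380 at k=3.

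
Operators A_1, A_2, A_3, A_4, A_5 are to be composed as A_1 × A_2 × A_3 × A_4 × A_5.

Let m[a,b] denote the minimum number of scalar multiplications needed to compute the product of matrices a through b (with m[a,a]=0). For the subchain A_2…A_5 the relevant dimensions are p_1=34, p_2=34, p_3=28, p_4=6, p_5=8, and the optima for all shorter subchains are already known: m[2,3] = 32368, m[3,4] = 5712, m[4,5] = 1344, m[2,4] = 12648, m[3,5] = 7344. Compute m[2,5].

m[2,5] = min over k∈[2,4] of m[2,k]+m[k+1,5]+p_{1}·p_k·p_{5}.
k=2: 0 + 7344 + 34·34·8 = 16592; k=3: 32368 + 1344 + 34·28·8 = 41328; k=4: 12648 + 0 + 34·6·8 = 14280.
Minimum: 14280 at k=4.

14280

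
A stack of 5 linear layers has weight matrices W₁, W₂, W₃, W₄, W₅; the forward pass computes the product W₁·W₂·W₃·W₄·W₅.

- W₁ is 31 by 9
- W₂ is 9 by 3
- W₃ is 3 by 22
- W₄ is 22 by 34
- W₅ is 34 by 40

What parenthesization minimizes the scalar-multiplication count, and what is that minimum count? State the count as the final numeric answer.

10881

Adjacent pairs: W₁W₂ = 31·9·3 = 837; W₂W₃ = 9·3·22 = 594; W₃W₄ = 3·22·34 = 2244; W₄W₅ = 22·34·40 = 29920.
Length 3: W₁..W₃: k=1: 0+594+31·9·22=6732; k=2: 837+0+31·3·22=2883 → min 2883 | W₂..W₄: k=2: 0+2244+9·3·34=3162; k=3: 594+0+9·22·34=7326 → min 3162 | W₃..W₅: k=3: 0+29920+3·22·40=32560; k=4: 2244+0+3·34·40=6324 → min 6324.
Length 4: W₁..W₄: k=1: 0+3162+31·9·34=12648; k=2: 837+2244+31·3·34=6243; k=3: 2883+0+31·22·34=26071 → min 6243 | W₂..W₅: k=2: 0+6324+9·3·40=7404; k=3: 594+29920+9·22·40=38434; k=4: 3162+0+9·34·40=15402 → min 7404.
Length 5: W₁..W₅: k=1: 0+7404+31·9·40=18564; k=2: 837+6324+31·3·40=10881; k=3: 2883+29920+31·22·40=60083; k=4: 6243+0+31·34·40=48403 → min 10881.
Optimal parenthesization: ((W₁·W₂)·((W₃·W₄)·W₅)) with cost 10881.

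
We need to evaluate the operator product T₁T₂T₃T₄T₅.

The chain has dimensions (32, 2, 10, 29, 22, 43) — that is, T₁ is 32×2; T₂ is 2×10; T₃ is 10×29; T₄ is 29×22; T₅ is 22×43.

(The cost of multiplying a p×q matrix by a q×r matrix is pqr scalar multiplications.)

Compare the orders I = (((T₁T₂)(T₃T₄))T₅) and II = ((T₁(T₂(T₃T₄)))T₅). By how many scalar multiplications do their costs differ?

Order I = (((T₁T₂)(T₃T₄))T₅): (T₁T₂): 32×2 by 2×10 → 32×10, cost 32·2·10 = 640; (T₃T₄): 10×29 by 29×22 → 10×22, cost 10·29·22 = 6380; ((T₁T₂)(T₃T₄)): 32×10 by 10×22 → 32×22, cost 32·10·22 = 7040; cumulative 14060; (((T₁T₂)(T₃T₄))T₅): 32×22 by 22×43 → 32×43, cost 32·22·43 = 30272; cumulative 44332. Total 44332.
Order II = ((T₁(T₂(T₃T₄)))T₅): (T₃T₄): 10×29 by 29×22 → 10×22, cost 10·29·22 = 6380; (T₂(T₃T₄)): 2×10 by 10×22 → 2×22, cost 2·10·22 = 440; cumulative 6820; (T₁(T₂(T₃T₄))): 32×2 by 2×22 → 32×22, cost 32·2·22 = 1408; cumulative 8228; ((T₁(T₂(T₃T₄)))T₅): 32×22 by 22×43 → 32×43, cost 32·22·43 = 30272; cumulative 38500. Total 38500.
Difference: |44332 − 38500| = 5832.

5832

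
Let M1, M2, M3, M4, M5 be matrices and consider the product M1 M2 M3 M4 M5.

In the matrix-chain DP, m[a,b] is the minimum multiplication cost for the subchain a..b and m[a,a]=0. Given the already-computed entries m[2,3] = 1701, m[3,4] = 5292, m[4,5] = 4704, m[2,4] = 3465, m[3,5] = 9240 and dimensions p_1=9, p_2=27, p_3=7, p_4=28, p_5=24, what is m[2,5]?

7917

m[2,5] = min over k∈[2,4] of m[2,k]+m[k+1,5]+p_{1}·p_k·p_{5}.
k=2: 0 + 9240 + 9·27·24 = 15072; k=3: 1701 + 4704 + 9·7·24 = 7917; k=4: 3465 + 0 + 9·28·24 = 9513.
Minimum: 7917 at k=3.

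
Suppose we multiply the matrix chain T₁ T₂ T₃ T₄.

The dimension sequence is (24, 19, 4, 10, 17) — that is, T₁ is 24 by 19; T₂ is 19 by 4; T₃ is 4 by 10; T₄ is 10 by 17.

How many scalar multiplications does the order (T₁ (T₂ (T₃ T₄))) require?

(T₃ T₄): 4×10 by 10×17 → 4×17, cost 4·10·17 = 680
(T₂ (T₃ T₄)): 19×4 by 4×17 → 19×17, cost 19·4·17 = 1292; cumulative 1972
(T₁ (T₂ (T₃ T₄))): 24×19 by 19×17 → 24×17, cost 24·19·17 = 7752; cumulative 9724
Total: 9724 scalar multiplications.

9724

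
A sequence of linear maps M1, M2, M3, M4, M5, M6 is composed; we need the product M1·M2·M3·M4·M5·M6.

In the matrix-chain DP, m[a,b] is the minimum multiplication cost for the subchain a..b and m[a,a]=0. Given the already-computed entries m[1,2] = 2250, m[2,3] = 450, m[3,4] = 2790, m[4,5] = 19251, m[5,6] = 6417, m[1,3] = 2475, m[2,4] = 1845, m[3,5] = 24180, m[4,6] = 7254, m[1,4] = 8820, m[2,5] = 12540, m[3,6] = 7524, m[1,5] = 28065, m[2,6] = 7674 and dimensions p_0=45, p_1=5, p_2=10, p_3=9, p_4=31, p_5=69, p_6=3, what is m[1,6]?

8349

m[1,6] = min over k∈[1,5] of m[1,k]+m[k+1,6]+p_{0}·p_k·p_{6}.
k=1: 0 + 7674 + 45·5·3 = 8349; k=2: 2250 + 7524 + 45·10·3 = 11124; k=3: 2475 + 7254 + 45·9·3 = 10944; k=4: 8820 + 6417 + 45·31·3 = 19422; k=5: 28065 + 0 + 45·69·3 = 37380.
Minimum: 8349 at k=1.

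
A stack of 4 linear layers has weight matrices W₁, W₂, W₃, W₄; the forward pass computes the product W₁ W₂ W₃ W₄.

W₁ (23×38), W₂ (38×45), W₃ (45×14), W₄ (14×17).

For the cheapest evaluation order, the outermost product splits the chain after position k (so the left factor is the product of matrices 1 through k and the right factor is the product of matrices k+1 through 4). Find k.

3

Adjacent pairs: W₁W₂ = 23·38·45 = 39330; W₂W₃ = 38·45·14 = 23940; W₃W₄ = 45·14·17 = 10710.
Length 3: W₁..W₃: k=1: 0+23940+23·38·14=36176; k=2: 39330+0+23·45·14=53820 → min 36176 | W₂..W₄: k=2: 0+10710+38·45·17=39780; k=3: 23940+0+38·14·17=32984 → min 32984.
Top-level splits: k=1: (W₁..W₁)·(W₂..W₄) → 0+32984+23·38·17 = 47842; k=2: (W₁..W₂)·(W₃..W₄) → 39330+10710+23·45·17 = 67635; k=3: (W₁..W₃)·(W₄..W₄) → 36176+0+23·14·17 = 41650.
Best split is after W₃, i.e. k = 3.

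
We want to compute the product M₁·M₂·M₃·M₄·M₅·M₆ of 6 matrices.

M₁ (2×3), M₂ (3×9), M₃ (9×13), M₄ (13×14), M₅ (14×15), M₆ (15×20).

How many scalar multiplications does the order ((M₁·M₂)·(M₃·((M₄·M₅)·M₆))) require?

(M₁·M₂): 2×3 by 3×9 → 2×9, cost 2·3·9 = 54
(M₄·M₅): 13×14 by 14×15 → 13×15, cost 13·14·15 = 2730
((M₄·M₅)·M₆): 13×15 by 15×20 → 13×20, cost 13·15·20 = 3900; cumulative 6630
(M₃·((M₄·M₅)·M₆)): 9×13 by 13×20 → 9×20, cost 9·13·20 = 2340; cumulative 8970
((M₁·M₂)·(M₃·((M₄·M₅)·M₆))): 2×9 by 9×20 → 2×20, cost 2·9·20 = 360; cumulative 9384
Total: 9384 scalar multiplications.

9384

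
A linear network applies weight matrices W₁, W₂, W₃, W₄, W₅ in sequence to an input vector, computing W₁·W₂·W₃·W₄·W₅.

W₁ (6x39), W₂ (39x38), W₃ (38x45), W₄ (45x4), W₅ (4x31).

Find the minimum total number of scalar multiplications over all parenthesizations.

14448

Adjacent pairs: W₁W₂ = 6·39·38 = 8892; W₂W₃ = 39·38·45 = 66690; W₃W₄ = 38·45·4 = 6840; W₄W₅ = 45·4·31 = 5580.
Length 3: W₁..W₃: k=1: 0+66690+6·39·45=77220; k=2: 8892+0+6·38·45=19152 → min 19152 | W₂..W₄: k=2: 0+6840+39·38·4=12768; k=3: 66690+0+39·45·4=73710 → min 12768 | W₃..W₅: k=3: 0+5580+38·45·31=58590; k=4: 6840+0+38·4·31=11552 → min 11552.
Length 4: W₁..W₄: k=1: 0+12768+6·39·4=13704; k=2: 8892+6840+6·38·4=16644; k=3: 19152+0+6·45·4=20232 → min 13704 | W₂..W₅: k=2: 0+11552+39·38·31=57494; k=3: 66690+5580+39·45·31=126675; k=4: 12768+0+39·4·31=17604 → min 17604.
Length 5: W₁..W₅: k=1: 0+17604+6·39·31=24858; k=2: 8892+11552+6·38·31=27512; k=3: 19152+5580+6·45·31=33102; k=4: 13704+0+6·4·31=14448 → min 14448.
Optimal order: ((W₁·(W₂·(W₃·W₄)))·W₅) with cost 14448.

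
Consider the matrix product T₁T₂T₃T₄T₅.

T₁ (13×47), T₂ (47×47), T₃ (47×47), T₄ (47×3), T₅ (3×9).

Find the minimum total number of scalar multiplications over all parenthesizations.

Adjacent pairs: T₁T₂ = 13·47·47 = 28717; T₂T₃ = 47·47·47 = 103823; T₃T₄ = 47·47·3 = 6627; T₄T₅ = 47·3·9 = 1269.
Length 3: T₁..T₃: k=1: 0+103823+13·47·47=132540; k=2: 28717+0+13·47·47=57434 → min 57434 | T₂..T₄: k=2: 0+6627+47·47·3=13254; k=3: 103823+0+47·47·3=110450 → min 13254 | T₃..T₅: k=3: 0+1269+47·47·9=21150; k=4: 6627+0+47·3·9=7896 → min 7896.
Length 4: T₁..T₄: k=1: 0+13254+13·47·3=15087; k=2: 28717+6627+13·47·3=37177; k=3: 57434+0+13·47·3=59267 → min 15087 | T₂..T₅: k=2: 0+7896+47·47·9=27777; k=3: 103823+1269+47·47·9=124973; k=4: 13254+0+47·3·9=14523 → min 14523.
Length 5: T₁..T₅: k=1: 0+14523+13·47·9=20022; k=2: 28717+7896+13·47·9=42112; k=3: 57434+1269+13·47·9=64202; k=4: 15087+0+13·3·9=15438 → min 15438.
Optimal order: ((T₁(T₂(T₃T₄)))T₅) with cost 15438.

15438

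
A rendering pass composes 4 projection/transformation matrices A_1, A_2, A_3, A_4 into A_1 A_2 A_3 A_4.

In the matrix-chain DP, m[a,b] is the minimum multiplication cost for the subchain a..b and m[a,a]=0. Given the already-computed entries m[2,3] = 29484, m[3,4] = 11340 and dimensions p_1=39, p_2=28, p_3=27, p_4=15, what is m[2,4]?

m[2,4] = min over k∈[2,3] of m[2,k]+m[k+1,4]+p_{1}·p_k·p_{4}.
k=2: 0 + 11340 + 39·28·15 = 27720; k=3: 29484 + 0 + 39·27·15 = 45279.
Minimum: 27720 at k=2.

27720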